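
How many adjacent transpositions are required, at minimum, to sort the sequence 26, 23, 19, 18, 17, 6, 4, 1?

28 adjacent swaps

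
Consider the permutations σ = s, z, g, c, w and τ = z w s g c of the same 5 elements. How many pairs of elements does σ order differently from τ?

4 discordant pairs

Assign each item its position (1..5) in the first ordering, then rewrite the second ordering as that position sequence:
positions: s→1, z→2, g→3, c→4, w→5
second ordering as positions: [2, 5, 1, 3, 4]
Discordant pairs = inversions in this position sequence.
2: 1 → 1
5: 1, 3, 4 → 3
1: 0
3: 0
4: 0
Total: 1 + 3 + 0 + 0 + 0 = 4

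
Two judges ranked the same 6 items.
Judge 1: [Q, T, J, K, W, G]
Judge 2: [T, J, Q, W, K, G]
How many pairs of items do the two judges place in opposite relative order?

Assign each item its position (1..6) in the first ordering, then rewrite the second ordering as that position sequence:
positions: Q→1, T→2, J→3, K→4, W→5, G→6
second ordering as positions: [2, 3, 1, 5, 4, 6]
Discordant pairs = inversions in this position sequence.
2: 1 → 1
3: 1 → 1
1: 0
5: 4 → 1
4: 0
6: 0
Total: 1 + 1 + 0 + 1 + 0 + 0 = 3

3 discordant pairs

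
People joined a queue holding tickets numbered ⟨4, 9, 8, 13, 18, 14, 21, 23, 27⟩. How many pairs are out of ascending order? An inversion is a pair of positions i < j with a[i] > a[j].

Count, for each position, how many later elements it exceeds:
4 → none → 0
9 → 8 → 1
8 → none → 0
13 → none → 0
18 → 14 → 1
14 → none → 0
21 → none → 0
23 → none → 0
27 → none → 0
Sum: 0 + 1 + 0 + 0 + 1 + 0 + 0 + 0 + 0 = 2

2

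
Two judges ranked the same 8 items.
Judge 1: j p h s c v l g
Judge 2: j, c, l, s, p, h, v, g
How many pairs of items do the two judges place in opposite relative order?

9 discordant pairs

Assign each item its position (1..8) in the first ordering, then rewrite the second ordering as that position sequence:
positions: j→1, p→2, h→3, s→4, c→5, v→6, l→7, g→8
second ordering as positions: [1, 5, 7, 4, 2, 3, 6, 8]
Discordant pairs = inversions in this position sequence.
1: 0
5: 4, 2, 3 → 3
7: 4, 2, 3, 6 → 4
4: 2, 3 → 2
2: 0
3: 0
6: 0
8: 0
Total: 0 + 3 + 4 + 2 + 0 + 0 + 0 + 0 = 9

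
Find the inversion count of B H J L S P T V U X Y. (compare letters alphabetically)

Element-by-element contributions:
B: 0
H: 0
J: 0
L: 0
S: 1
P: 0
T: 0
V: 1
U: 0
X: 0
Y: 0
Sum: 0 + 0 + 0 + 0 + 1 + 0 + 0 + 1 + 0 + 0 + 0 = 2

2 inversions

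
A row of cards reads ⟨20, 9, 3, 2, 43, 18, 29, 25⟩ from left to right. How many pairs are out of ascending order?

Sweep left to right; for each value list the smaller values that follow it:
20 → 9, 3, 2, 18 → 4
9 → 3, 2 → 2
3 → 2 → 1
2 → none → 0
43 → 18, 29, 25 → 3
18 → none → 0
29 → 25 → 1
25 → none → 0
Sum: 4 + 2 + 1 + 0 + 3 + 0 + 1 + 0 = 11

11 out-of-order pairs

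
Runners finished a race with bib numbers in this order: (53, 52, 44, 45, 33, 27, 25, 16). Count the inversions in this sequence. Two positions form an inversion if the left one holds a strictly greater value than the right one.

Sweep left to right; for each value list the smaller values that follow it:
53 → 52, 44, 45, 33, 27, 25, 16 → 7
52 → 44, 45, 33, 27, 25, 16 → 6
44 → 33, 27, 25, 16 → 4
45 → 33, 27, 25, 16 → 4
33 → 27, 25, 16 → 3
27 → 25, 16 → 2
25 → 16 → 1
16 → none → 0
Sum: 7 + 6 + 4 + 4 + 3 + 2 + 1 + 0 = 27

27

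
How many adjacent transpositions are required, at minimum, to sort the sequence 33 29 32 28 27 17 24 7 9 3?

Each adjacent swap fixes exactly one inversion, so the minimum swap count equals the number of inversions.
Count inversions — for each element, later elements that are smaller:
33: 29, 32, 28, 27, 17, 24, 7, 9, 3 → 9
29: 28, 27, 17, 24, 7, 9, 3 → 7
32: 28, 27, 17, 24, 7, 9, 3 → 7
28: 27, 17, 24, 7, 9, 3 → 6
27: 17, 24, 7, 9, 3 → 5
17: 7, 9, 3 → 3
24: 7, 9, 3 → 3
7: 3 → 1
9: 3 → 1
3: none → 0
Total inversions: 9 + 7 + 7 + 6 + 5 + 3 + 3 + 1 + 1 + 0 = 42

Adjacent swaps: 42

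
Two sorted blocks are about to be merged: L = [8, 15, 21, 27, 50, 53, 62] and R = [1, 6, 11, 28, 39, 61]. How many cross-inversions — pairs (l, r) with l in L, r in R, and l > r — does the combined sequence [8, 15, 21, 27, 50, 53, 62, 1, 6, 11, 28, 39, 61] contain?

Count, for every r in R, how many entries of L exceed r:
r = 1: 8, 15, 21, 27, 50, 53, 62 → 7
r = 6: 8, 15, 21, 27, 50, 53, 62 → 7
r = 11: 15, 21, 27, 50, 53, 62 → 6
r = 28: 50, 53, 62 → 3
r = 39: 50, 53, 62 → 3
r = 61: 62 → 1
Cross-inversions: 7 + 7 + 6 + 3 + 3 + 1 = 27

There are 27 cross-inversions.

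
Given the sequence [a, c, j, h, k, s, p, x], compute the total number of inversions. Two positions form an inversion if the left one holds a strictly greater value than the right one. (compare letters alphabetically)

2 out-of-order pairs

For each element, count later entries that are smaller:
a: 0
c: 0
j: 1
h: 0
k: 0
s: 1
p: 0
x: 0
Sum: 0 + 0 + 1 + 0 + 0 + 1 + 0 + 0 = 2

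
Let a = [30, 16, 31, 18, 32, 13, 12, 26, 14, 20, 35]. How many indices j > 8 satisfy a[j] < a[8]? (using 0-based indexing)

0 such elements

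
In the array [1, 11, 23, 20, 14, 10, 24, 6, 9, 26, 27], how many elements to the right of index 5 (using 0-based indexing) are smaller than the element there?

The element at index 5 is 10.
Elements after it: 24, 6, 9, 26, 27
Those smaller than 10: 6, 9

2 such elements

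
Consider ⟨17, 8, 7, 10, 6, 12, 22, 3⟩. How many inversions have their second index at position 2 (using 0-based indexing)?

The element at index 2 is 7.
Elements before it: 17, 8
Those larger than 7: 17, 8

2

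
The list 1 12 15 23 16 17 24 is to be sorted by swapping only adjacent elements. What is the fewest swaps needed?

2 swaps

Minimum adjacent swaps = number of inversions (each swap of adjacent out-of-order elements removes one inversion and no swap can remove more).
Count inversions — for each element, later elements that are smaller:
1: none → 0
12: none → 0
15: none → 0
23: 16, 17 → 2
16: none → 0
17: none → 0
24: none → 0
Total inversions: 0 + 0 + 0 + 2 + 0 + 0 + 0 = 2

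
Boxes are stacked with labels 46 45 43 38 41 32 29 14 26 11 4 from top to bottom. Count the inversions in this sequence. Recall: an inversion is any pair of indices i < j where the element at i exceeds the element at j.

There are 53 inversions.

For each element, count later entries that are smaller:
46: 10
45: 9
43: 8
38: 6
41: 6
32: 5
29: 4
14: 2
26: 2
11: 1
4: 0
Sum: 10 + 9 + 8 + 6 + 6 + 5 + 4 + 2 + 2 + 1 + 0 = 53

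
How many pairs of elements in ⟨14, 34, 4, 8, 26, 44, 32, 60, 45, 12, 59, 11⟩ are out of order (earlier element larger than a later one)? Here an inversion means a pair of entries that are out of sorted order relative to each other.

25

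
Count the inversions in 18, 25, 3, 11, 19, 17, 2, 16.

Count, for each position, how many later elements it exceeds:
18: 5
25: 6
3: 1
11: 1
19: 3
17: 2
2: 0
16: 0
Sum: 5 + 6 + 1 + 1 + 3 + 2 + 0 + 0 = 18

18 out-of-order pairs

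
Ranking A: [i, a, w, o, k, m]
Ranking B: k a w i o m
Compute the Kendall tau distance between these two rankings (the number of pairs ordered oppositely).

6 discordant pairs

Assign each item its position (1..6) in the first ordering, then rewrite the second ordering as that position sequence:
positions: i→1, a→2, w→3, o→4, k→5, m→6
second ordering as positions: [5, 2, 3, 1, 4, 6]
Discordant pairs = inversions in this position sequence.
5: 2, 3, 1, 4 → 4
2: 1 → 1
3: 1 → 1
1: 0
4: 0
6: 0
Total: 4 + 1 + 1 + 0 + 0 + 0 = 6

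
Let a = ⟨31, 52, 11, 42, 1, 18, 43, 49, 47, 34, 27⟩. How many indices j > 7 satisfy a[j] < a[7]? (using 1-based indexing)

The element at index 7 is 43.
Elements after it: 49, 47, 34, 27
Those smaller than 43: 34, 27

2 such elements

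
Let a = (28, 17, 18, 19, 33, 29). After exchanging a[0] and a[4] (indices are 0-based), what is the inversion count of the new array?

Positions 0 and 4 hold 28 and 33; after swapping, the array is [33, 17, 18, 19, 28, 29].
Count, for each position, how many later elements it exceeds:
33 → 17, 18, 19, 28, 29 → 5
17 → none → 0
18 → none → 0
19 → none → 0
28 → none → 0
29 → none → 0
Sum: 5 + 0 + 0 + 0 + 0 + 0 = 5

There are 5 inversions.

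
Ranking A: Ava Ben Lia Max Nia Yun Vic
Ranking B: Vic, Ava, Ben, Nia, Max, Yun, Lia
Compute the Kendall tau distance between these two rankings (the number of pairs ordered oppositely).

Assign each item its position (1..7) in the first ordering, then rewrite the second ordering as that position sequence:
positions: Ava→1, Ben→2, Lia→3, Max→4, Nia→5, Yun→6, Vic→7
second ordering as positions: [7, 1, 2, 5, 4, 6, 3]
Discordant pairs = inversions in this position sequence.
7: 1, 2, 5, 4, 6, 3 → 6
1: 0
2: 0
5: 4, 3 → 2
4: 3 → 1
6: 3 → 1
3: 0
Total: 6 + 0 + 0 + 2 + 1 + 1 + 0 = 10

10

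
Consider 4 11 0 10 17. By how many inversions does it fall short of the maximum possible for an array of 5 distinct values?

7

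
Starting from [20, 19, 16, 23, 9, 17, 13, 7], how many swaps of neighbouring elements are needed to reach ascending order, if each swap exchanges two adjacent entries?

The minimum number of adjacent swaps to sort an array equals its inversion count, since every such swap removes exactly one inversion.
Count inversions — for each element, later elements that are smaller:
20: 19, 16, 9, 17, 13, 7 → 6
19: 16, 9, 17, 13, 7 → 5
16: 9, 13, 7 → 3
23: 9, 17, 13, 7 → 4
9: 7 → 1
17: 13, 7 → 2
13: 7 → 1
7: none → 0
Total inversions: 6 + 5 + 3 + 4 + 1 + 2 + 1 + 0 = 22

There are 22 swaps.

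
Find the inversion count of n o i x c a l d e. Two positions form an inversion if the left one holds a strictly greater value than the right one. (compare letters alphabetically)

Sweep left to right; for each value list the smaller values that follow it:
n: 6
o: 6
i: 4
x: 5
c: 1
a: 0
l: 2
d: 0
e: 0
Sum: 6 + 6 + 4 + 5 + 1 + 0 + 2 + 0 + 0 = 24

24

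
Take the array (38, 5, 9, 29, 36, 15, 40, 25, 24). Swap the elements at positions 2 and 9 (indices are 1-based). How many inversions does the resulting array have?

Positions 2 and 9 hold 5 and 24; after swapping, the array is [38, 24, 9, 29, 36, 15, 40, 25, 5].
For each element, count later entries that are smaller:
38: 7
24: 3
9: 1
29: 3
36: 3
15: 1
40: 2
25: 1
5: 0
Sum: 7 + 3 + 1 + 3 + 3 + 1 + 2 + 1 + 0 = 21

21 inversions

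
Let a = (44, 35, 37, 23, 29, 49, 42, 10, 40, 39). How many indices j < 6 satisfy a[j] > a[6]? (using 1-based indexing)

0

The element at index 6 is 49.
Elements before it: 44, 35, 37, 23, 29
None of them are larger than 49.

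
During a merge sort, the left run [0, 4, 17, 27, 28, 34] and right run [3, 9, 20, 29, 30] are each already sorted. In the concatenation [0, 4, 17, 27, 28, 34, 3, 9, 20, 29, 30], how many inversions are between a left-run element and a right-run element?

14 split inversions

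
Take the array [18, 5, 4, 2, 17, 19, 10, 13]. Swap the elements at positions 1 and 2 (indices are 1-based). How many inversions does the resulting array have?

12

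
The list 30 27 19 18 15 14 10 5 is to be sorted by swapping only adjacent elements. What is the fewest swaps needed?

There are 28 adjacent swaps.

The minimum number of adjacent swaps to sort an array equals its inversion count, since every such swap removes exactly one inversion.
Count inversions — for each element, later elements that are smaller:
30: 27, 19, 18, 15, 14, 10, 5 → 7
27: 19, 18, 15, 14, 10, 5 → 6
19: 18, 15, 14, 10, 5 → 5
18: 15, 14, 10, 5 → 4
15: 14, 10, 5 → 3
14: 10, 5 → 2
10: 5 → 1
5: none → 0
Total inversions: 7 + 6 + 5 + 4 + 3 + 2 + 1 + 0 = 28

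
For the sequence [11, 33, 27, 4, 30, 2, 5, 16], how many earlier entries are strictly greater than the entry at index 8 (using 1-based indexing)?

The element at index 8 is 16.
Elements before it: 11, 33, 27, 4, 30, 2, 5
Those larger than 16: 33, 27, 30

3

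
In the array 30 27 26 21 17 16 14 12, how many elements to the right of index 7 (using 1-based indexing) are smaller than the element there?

The element at index 7 is 14.
Elements after it: 12
Those smaller than 14: 12

1 such element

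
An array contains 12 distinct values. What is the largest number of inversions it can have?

A reversed (strictly descending) arrangement makes every pair an inversion, giving C(12, 2) inversions.
C(12, 2) = 12·11/2 = 66

Inversions: 66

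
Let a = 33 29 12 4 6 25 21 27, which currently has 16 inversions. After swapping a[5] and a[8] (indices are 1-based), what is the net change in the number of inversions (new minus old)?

+5

Positions 5 and 8 hold 6 and 27; after swapping, the array is [33, 29, 12, 4, 27, 25, 21, 6].
Sweep left to right; for each value list the smaller values that follow it:
33: 7
29: 6
12: 2
4: 0
27: 3
25: 2
21: 1
6: 0
Sum: 7 + 6 + 2 + 0 + 3 + 2 + 1 + 0 = 21
Change: 21 − 16 = +5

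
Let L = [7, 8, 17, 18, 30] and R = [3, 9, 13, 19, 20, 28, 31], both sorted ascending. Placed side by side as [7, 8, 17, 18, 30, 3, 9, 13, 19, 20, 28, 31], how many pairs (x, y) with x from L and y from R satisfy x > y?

For each element r of the right run, count left-run elements greater than r:
r = 3: 7, 8, 17, 18, 30 → 5
r = 9: 17, 18, 30 → 3
r = 13: 17, 18, 30 → 3
r = 19: 30 → 1
r = 20: 30 → 1
r = 28: 30 → 1
r = 31: none → 0
Cross-inversions: 5 + 3 + 3 + 1 + 1 + 1 + 0 = 14

14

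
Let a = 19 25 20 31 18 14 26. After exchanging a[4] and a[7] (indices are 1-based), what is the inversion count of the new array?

10

Positions 4 and 7 hold 31 and 26; after swapping, the array is [19, 25, 20, 26, 18, 14, 31].
Count, for each position, how many later elements it exceeds:
19: 2
25: 3
20: 2
26: 2
18: 1
14: 0
31: 0
Sum: 2 + 3 + 2 + 2 + 1 + 0 + 0 = 10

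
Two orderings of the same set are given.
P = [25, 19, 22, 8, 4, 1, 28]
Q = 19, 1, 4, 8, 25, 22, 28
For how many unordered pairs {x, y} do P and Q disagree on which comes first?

Assign each item its position (1..7) in the first ordering, then rewrite the second ordering as that position sequence:
positions: 25→1, 19→2, 22→3, 8→4, 4→5, 1→6, 28→7
second ordering as positions: [2, 6, 5, 4, 1, 3, 7]
Discordant pairs = inversions in this position sequence.
2: 1 → 1
6: 5, 4, 1, 3 → 4
5: 4, 1, 3 → 3
4: 1, 3 → 2
1: 0
3: 0
7: 0
Total: 1 + 4 + 3 + 2 + 0 + 0 + 0 = 10

10 disagreeing pairs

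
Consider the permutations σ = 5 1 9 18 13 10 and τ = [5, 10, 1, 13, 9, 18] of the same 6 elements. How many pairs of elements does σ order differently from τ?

6 discordant pairs

Assign each item its position (1..6) in the first ordering, then rewrite the second ordering as that position sequence:
positions: 5→1, 1→2, 9→3, 18→4, 13→5, 10→6
second ordering as positions: [1, 6, 2, 5, 3, 4]
Discordant pairs = inversions in this position sequence.
1: 0
6: 2, 5, 3, 4 → 4
2: 0
5: 3, 4 → 2
3: 0
4: 0
Total: 0 + 4 + 0 + 2 + 0 + 0 = 6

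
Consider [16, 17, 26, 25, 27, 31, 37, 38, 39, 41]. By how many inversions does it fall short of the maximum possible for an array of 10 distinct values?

Maximum inversions for 10 distinct elements is C(10, 2) = 10·9/2 = 45.
Current inversions — for each element, count later smaller elements:
16: 0
17: 0
26: 1
25: 0
27: 0
31: 0
37: 0
38: 0
39: 0
41: 0
Current total: 0 + 0 + 1 + 0 + 0 + 0 + 0 + 0 + 0 + 0 = 1
Shortfall: 45 − 1 = 44

44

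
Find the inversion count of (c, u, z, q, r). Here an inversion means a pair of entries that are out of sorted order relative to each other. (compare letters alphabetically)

4

Out-of-order index pairs (0-indexed):
(1,3): u > q
(1,4): u > r
(2,3): z > q
(2,4): z > r
That's 4 pairs.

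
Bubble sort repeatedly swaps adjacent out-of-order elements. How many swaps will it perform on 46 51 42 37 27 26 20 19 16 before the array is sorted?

The minimum number of adjacent swaps to sort an array equals its inversion count, since every such swap removes exactly one inversion.
Count inversions — for each element, later elements that are smaller:
46: 42, 37, 27, 26, 20, 19, 16 → 7
51: 42, 37, 27, 26, 20, 19, 16 → 7
42: 37, 27, 26, 20, 19, 16 → 6
37: 27, 26, 20, 19, 16 → 5
27: 26, 20, 19, 16 → 4
26: 20, 19, 16 → 3
20: 19, 16 → 2
19: 16 → 1
16: none → 0
Total inversions: 7 + 7 + 6 + 5 + 4 + 3 + 2 + 1 + 0 = 35

35 adjacent swaps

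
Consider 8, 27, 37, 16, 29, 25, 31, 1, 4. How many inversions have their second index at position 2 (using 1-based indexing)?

The element at index 2 is 27.
Elements before it: 8
None of them are larger than 27.

0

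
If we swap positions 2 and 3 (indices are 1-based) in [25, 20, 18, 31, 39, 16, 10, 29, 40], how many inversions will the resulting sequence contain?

There are 15 inversions.

Positions 2 and 3 hold 20 and 18; after swapping, the array is [25, 18, 20, 31, 39, 16, 10, 29, 40].
Count, for each position, how many later elements it exceeds:
25 → 18, 20, 16, 10 → 4
18 → 16, 10 → 2
20 → 16, 10 → 2
31 → 16, 10, 29 → 3
39 → 16, 10, 29 → 3
16 → 10 → 1
10 → none → 0
29 → none → 0
40 → none → 0
Sum: 4 + 2 + 2 + 3 + 3 + 1 + 0 + 0 + 0 = 15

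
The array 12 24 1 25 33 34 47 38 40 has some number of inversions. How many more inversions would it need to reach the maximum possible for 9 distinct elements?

32 inversions short

Maximum inversions for 9 distinct elements is C(9, 2) = 9·8/2 = 36.
Current inversions — for each element, count later smaller elements:
12: 1
24: 1
1: 0
25: 0
33: 0
34: 0
47: 2
38: 0
40: 0
Current total: 1 + 1 + 0 + 0 + 0 + 0 + 2 + 0 + 0 = 4
Shortfall: 36 − 4 = 32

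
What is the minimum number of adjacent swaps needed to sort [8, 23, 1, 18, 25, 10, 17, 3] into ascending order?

15

Minimum adjacent swaps = number of inversions (each swap of adjacent out-of-order elements removes one inversion and no swap can remove more).
Count inversions — for each element, later elements that are smaller:
8: 1, 3 → 2
23: 1, 18, 10, 17, 3 → 5
1: none → 0
18: 10, 17, 3 → 3
25: 10, 17, 3 → 3
10: 3 → 1
17: 3 → 1
3: none → 0
Total inversions: 2 + 5 + 0 + 3 + 3 + 1 + 1 + 0 = 15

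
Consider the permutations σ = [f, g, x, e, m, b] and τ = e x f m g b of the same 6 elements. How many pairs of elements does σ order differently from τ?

6 discordant pairs

Assign each item its position (1..6) in the first ordering, then rewrite the second ordering as that position sequence:
positions: f→1, g→2, x→3, e→4, m→5, b→6
second ordering as positions: [4, 3, 1, 5, 2, 6]
Discordant pairs = inversions in this position sequence.
4: 3, 1, 2 → 3
3: 1, 2 → 2
1: 0
5: 2 → 1
2: 0
6: 0
Total: 3 + 2 + 0 + 1 + 0 + 0 = 6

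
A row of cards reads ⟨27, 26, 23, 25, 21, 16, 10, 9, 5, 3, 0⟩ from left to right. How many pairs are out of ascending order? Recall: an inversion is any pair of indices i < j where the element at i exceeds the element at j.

There are 54 inversions.

Element-by-element contributions:
27 → 26, 23, 25, 21, 16, 10, 9, 5, 3, 0 → 10
26 → 23, 25, 21, 16, 10, 9, 5, 3, 0 → 9
23 → 21, 16, 10, 9, 5, 3, 0 → 7
25 → 21, 16, 10, 9, 5, 3, 0 → 7
21 → 16, 10, 9, 5, 3, 0 → 6
16 → 10, 9, 5, 3, 0 → 5
10 → 9, 5, 3, 0 → 4
9 → 5, 3, 0 → 3
5 → 3, 0 → 2
3 → 0 → 1
0 → none → 0
Sum: 10 + 9 + 7 + 7 + 6 + 5 + 4 + 3 + 2 + 1 + 0 = 54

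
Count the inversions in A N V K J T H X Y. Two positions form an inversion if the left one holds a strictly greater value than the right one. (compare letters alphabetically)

11 out-of-order pairs

Count, for each position, how many later elements it exceeds:
A → none → 0
N → K, J, H → 3
V → K, J, T, H → 4
K → J, H → 2
J → H → 1
T → H → 1
H → none → 0
X → none → 0
Y → none → 0
Sum: 0 + 3 + 4 + 2 + 1 + 1 + 0 + 0 + 0 = 11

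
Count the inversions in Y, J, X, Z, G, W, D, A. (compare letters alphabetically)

Element-by-element contributions:
Y → J, X, G, W, D, A → 6
J → G, D, A → 3
X → G, W, D, A → 4
Z → G, W, D, A → 4
G → D, A → 2
W → D, A → 2
D → A → 1
A → none → 0
Sum: 6 + 3 + 4 + 4 + 2 + 2 + 1 + 0 = 22

22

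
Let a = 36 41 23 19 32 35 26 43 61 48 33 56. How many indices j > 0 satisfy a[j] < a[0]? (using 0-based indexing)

6

The element at index 0 is 36.
Elements after it: 41, 23, 19, 32, 35, 26, 43, 61, 48, 33, 56
Those smaller than 36: 23, 19, 32, 35, 26, 33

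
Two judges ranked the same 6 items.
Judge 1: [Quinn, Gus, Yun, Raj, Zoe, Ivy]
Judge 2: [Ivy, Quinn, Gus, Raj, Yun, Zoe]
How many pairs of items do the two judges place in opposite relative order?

Assign each item its position (1..6) in the first ordering, then rewrite the second ordering as that position sequence:
positions: Quinn→1, Gus→2, Yun→3, Raj→4, Zoe→5, Ivy→6
second ordering as positions: [6, 1, 2, 4, 3, 5]
Discordant pairs = inversions in this position sequence.
6: 1, 2, 4, 3, 5 → 5
1: 0
2: 0
4: 3 → 1
3: 0
5: 0
Total: 5 + 0 + 0 + 1 + 0 + 0 = 6

6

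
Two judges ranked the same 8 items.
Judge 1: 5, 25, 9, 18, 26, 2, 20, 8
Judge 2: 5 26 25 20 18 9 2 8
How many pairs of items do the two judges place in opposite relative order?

7

Assign each item its position (1..8) in the first ordering, then rewrite the second ordering as that position sequence:
positions: 5→1, 25→2, 9→3, 18→4, 26→5, 2→6, 20→7, 8→8
second ordering as positions: [1, 5, 2, 7, 4, 3, 6, 8]
Discordant pairs = inversions in this position sequence.
1: 0
5: 2, 4, 3 → 3
2: 0
7: 4, 3, 6 → 3
4: 3 → 1
3: 0
6: 0
8: 0
Total: 0 + 3 + 0 + 3 + 1 + 0 + 0 + 0 = 7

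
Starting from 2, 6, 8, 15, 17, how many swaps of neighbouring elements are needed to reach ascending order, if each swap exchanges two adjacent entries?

0 adjacent swaps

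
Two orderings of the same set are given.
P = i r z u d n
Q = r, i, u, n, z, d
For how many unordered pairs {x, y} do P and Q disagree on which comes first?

4 disagreeing pairs

Assign each item its position (1..6) in the first ordering, then rewrite the second ordering as that position sequence:
positions: i→1, r→2, z→3, u→4, d→5, n→6
second ordering as positions: [2, 1, 4, 6, 3, 5]
Discordant pairs = inversions in this position sequence.
2: 1 → 1
1: 0
4: 3 → 1
6: 3, 5 → 2
3: 0
5: 0
Total: 1 + 0 + 1 + 2 + 0 + 0 = 4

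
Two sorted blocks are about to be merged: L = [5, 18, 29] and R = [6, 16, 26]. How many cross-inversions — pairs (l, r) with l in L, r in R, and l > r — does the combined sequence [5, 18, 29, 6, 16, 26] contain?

5 cross-inversions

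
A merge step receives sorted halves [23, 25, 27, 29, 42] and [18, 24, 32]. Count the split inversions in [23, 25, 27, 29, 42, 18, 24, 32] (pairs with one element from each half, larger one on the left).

10 cross-inversions

Take each right-half value and tally the left-half values above it:
r = 18: 23, 25, 27, 29, 42 → 5
r = 24: 25, 27, 29, 42 → 4
r = 32: 42 → 1
Cross-inversions: 5 + 4 + 1 = 10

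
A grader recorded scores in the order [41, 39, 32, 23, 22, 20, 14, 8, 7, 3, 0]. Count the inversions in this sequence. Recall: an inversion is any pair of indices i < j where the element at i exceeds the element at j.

Sweep left to right; for each value list the smaller values that follow it:
41: 10
39: 9
32: 8
23: 7
22: 6
20: 5
14: 4
8: 3
7: 2
3: 1
0: 0
Sum: 10 + 9 + 8 + 7 + 6 + 5 + 4 + 3 + 2 + 1 + 0 = 55

55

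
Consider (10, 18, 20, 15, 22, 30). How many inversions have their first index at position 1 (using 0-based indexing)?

1

The element at index 1 is 18.
Elements after it: 20, 15, 22, 30
Those smaller than 18: 15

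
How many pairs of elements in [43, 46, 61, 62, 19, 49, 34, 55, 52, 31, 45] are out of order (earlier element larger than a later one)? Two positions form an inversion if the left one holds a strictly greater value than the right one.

Element-by-element contributions:
43: 3
46: 4
61: 7
62: 7
19: 0
49: 3
34: 1
55: 3
52: 2
31: 0
45: 0
Sum: 3 + 4 + 7 + 7 + 0 + 3 + 1 + 3 + 2 + 0 + 0 = 30

30 inversions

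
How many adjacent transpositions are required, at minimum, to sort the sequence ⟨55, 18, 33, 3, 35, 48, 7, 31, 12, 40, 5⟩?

Each adjacent swap fixes exactly one inversion, so the minimum swap count equals the number of inversions.
Count inversions — for each element, later elements that are smaller:
55: 18, 33, 3, 35, 48, 7, 31, 12, 40, 5 → 10
18: 3, 7, 12, 5 → 4
33: 3, 7, 31, 12, 5 → 5
3: none → 0
35: 7, 31, 12, 5 → 4
48: 7, 31, 12, 40, 5 → 5
7: 5 → 1
31: 12, 5 → 2
12: 5 → 1
40: 5 → 1
5: none → 0
Total inversions: 10 + 4 + 5 + 0 + 4 + 5 + 1 + 2 + 1 + 1 + 0 = 33

There are 33 swaps.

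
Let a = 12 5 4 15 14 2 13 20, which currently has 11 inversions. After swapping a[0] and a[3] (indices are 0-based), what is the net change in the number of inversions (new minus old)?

Positions 0 and 3 hold 12 and 15; after swapping, the array is [15, 5, 4, 12, 14, 2, 13, 20].
For each element, count later entries that are smaller:
15 → 5, 4, 12, 14, 2, 13 → 6
5 → 4, 2 → 2
4 → 2 → 1
12 → 2 → 1
14 → 2, 13 → 2
2 → none → 0
13 → none → 0
20 → none → 0
Sum: 6 + 2 + 1 + 1 + 2 + 0 + 0 + 0 = 12
Change: 12 − 11 = +1

+1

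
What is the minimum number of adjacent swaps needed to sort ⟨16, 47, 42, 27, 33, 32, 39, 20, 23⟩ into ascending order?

The minimum number of adjacent swaps to sort an array equals its inversion count, since every such swap removes exactly one inversion.
Count inversions — for each element, later elements that are smaller:
16: none → 0
47: 42, 27, 33, 32, 39, 20, 23 → 7
42: 27, 33, 32, 39, 20, 23 → 6
27: 20, 23 → 2
33: 32, 20, 23 → 3
32: 20, 23 → 2
39: 20, 23 → 2
20: none → 0
23: none → 0
Total inversions: 0 + 7 + 6 + 2 + 3 + 2 + 2 + 0 + 0 = 22

22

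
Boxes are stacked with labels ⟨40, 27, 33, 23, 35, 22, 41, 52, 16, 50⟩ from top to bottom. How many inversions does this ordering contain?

There are 20 inversions.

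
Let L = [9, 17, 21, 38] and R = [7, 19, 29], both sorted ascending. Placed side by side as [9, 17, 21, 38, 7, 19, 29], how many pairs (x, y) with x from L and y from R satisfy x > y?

Take each right-half value and tally the left-half values above it:
r = 7: 9, 17, 21, 38 → 4
r = 19: 21, 38 → 2
r = 29: 38 → 1
Cross-inversions: 4 + 2 + 1 = 7

There are 7 split inversions.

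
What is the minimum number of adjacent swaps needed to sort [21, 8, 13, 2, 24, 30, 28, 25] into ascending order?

There are 8 swaps.

Minimum adjacent swaps = number of inversions (each swap of adjacent out-of-order elements removes one inversion and no swap can remove more).
Count inversions — for each element, later elements that are smaller:
21: 8, 13, 2 → 3
8: 2 → 1
13: 2 → 1
2: none → 0
24: none → 0
30: 28, 25 → 2
28: 25 → 1
25: none → 0
Total inversions: 3 + 1 + 1 + 0 + 0 + 2 + 1 + 0 = 8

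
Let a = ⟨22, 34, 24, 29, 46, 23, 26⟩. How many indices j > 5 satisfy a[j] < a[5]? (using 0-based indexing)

The element at index 5 is 23.
Elements after it: 26
None of them are smaller than 23.

0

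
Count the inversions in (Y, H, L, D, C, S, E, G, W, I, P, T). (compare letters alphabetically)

28 inversions

Sweep left to right; for each value list the smaller values that follow it:
Y → H, L, D, C, S, E, G, W, I, P, T → 11
H → D, C, E, G → 4
L → D, C, E, G, I → 5
D → C → 1
C → none → 0
S → E, G, I, P → 4
E → none → 0
G → none → 0
W → I, P, T → 3
I → none → 0
P → none → 0
T → none → 0
Sum: 11 + 4 + 5 + 1 + 0 + 4 + 0 + 0 + 3 + 0 + 0 + 0 = 28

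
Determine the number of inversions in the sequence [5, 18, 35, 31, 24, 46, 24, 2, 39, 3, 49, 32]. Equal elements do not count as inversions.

26 out-of-order pairs

Count, for each position, how many later elements it exceeds:
5: 2
18: 2
35: 6
31: 4
24: 2
46: 5
24: 2
2: 0
39: 2
3: 0
49: 1
32: 0
Sum: 2 + 2 + 6 + 4 + 2 + 5 + 2 + 0 + 2 + 0 + 1 + 0 = 26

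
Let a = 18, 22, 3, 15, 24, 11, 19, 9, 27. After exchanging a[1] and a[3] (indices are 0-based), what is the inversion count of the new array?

15

Positions 1 and 3 hold 22 and 15; after swapping, the array is [18, 15, 3, 22, 24, 11, 19, 9, 27].
Sweep left to right; for each value list the smaller values that follow it:
18: 4
15: 3
3: 0
22: 3
24: 3
11: 1
19: 1
9: 0
27: 0
Sum: 4 + 3 + 0 + 3 + 3 + 1 + 1 + 0 + 0 = 15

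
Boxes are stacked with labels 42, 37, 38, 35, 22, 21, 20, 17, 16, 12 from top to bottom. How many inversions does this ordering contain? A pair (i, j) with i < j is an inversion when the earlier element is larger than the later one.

44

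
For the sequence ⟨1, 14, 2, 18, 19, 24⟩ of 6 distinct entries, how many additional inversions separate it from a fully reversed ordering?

14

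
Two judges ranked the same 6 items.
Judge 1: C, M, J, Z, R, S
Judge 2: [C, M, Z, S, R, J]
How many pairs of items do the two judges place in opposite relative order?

Assign each item its position (1..6) in the first ordering, then rewrite the second ordering as that position sequence:
positions: C→1, M→2, J→3, Z→4, R→5, S→6
second ordering as positions: [1, 2, 4, 6, 5, 3]
Discordant pairs = inversions in this position sequence.
1: 0
2: 0
4: 3 → 1
6: 5, 3 → 2
5: 3 → 1
3: 0
Total: 0 + 0 + 1 + 2 + 1 + 0 = 4

4 discordant pairs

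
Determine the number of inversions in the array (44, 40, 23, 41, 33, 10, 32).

16

Element-by-element contributions:
44: 6
40: 4
23: 1
41: 3
33: 2
10: 0
32: 0
Sum: 6 + 4 + 1 + 3 + 2 + 0 + 0 = 16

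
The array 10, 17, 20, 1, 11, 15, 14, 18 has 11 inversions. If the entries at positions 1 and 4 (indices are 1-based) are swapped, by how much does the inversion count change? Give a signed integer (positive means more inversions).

Positions 1 and 4 hold 10 and 1; after swapping, the array is [1, 17, 20, 10, 11, 15, 14, 18].
Sweep left to right; for each value list the smaller values that follow it:
1: 0
17: 4
20: 5
10: 0
11: 0
15: 1
14: 0
18: 0
Sum: 0 + 4 + 5 + 0 + 0 + 1 + 0 + 0 = 10
Change: 10 − 11 = -1

-1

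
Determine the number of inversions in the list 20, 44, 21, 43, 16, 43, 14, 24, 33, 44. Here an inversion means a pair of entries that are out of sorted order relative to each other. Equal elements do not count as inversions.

There are 19 out-of-order pairs.

Sweep left to right; for each value list the smaller values that follow it:
20: 2
44: 7
21: 2
43: 4
16: 1
43: 3
14: 0
24: 0
33: 0
44: 0
Sum: 2 + 7 + 2 + 4 + 1 + 3 + 0 + 0 + 0 + 0 = 19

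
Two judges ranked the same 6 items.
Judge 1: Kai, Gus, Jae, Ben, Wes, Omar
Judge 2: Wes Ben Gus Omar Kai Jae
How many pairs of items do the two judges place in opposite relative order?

Discordant pairs: 10

Assign each item its position (1..6) in the first ordering, then rewrite the second ordering as that position sequence:
positions: Kai→1, Gus→2, Jae→3, Ben→4, Wes→5, Omar→6
second ordering as positions: [5, 4, 2, 6, 1, 3]
Discordant pairs = inversions in this position sequence.
5: 4, 2, 1, 3 → 4
4: 2, 1, 3 → 3
2: 1 → 1
6: 1, 3 → 2
1: 0
3: 0
Total: 4 + 3 + 1 + 2 + 0 + 0 = 10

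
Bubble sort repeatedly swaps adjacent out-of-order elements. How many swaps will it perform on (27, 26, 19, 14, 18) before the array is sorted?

The minimum number of adjacent swaps to sort an array equals its inversion count, since every such swap removes exactly one inversion.
Count inversions — for each element, later elements that are smaller:
27: 26, 19, 14, 18 → 4
26: 19, 14, 18 → 3
19: 14, 18 → 2
14: none → 0
18: none → 0
Total inversions: 4 + 3 + 2 + 0 + 0 = 9

9 swaps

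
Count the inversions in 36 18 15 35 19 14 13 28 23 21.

26 inversions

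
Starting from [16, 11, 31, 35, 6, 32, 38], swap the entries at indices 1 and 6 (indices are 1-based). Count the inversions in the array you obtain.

9

Positions 1 and 6 hold 16 and 32; after swapping, the array is [32, 11, 31, 35, 6, 16, 38].
Count, for each position, how many later elements it exceeds:
32: 4
11: 1
31: 2
35: 2
6: 0
16: 0
38: 0
Sum: 4 + 1 + 2 + 2 + 0 + 0 + 0 = 9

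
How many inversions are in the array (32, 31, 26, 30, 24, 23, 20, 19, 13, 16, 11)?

For each element, count later entries that are smaller:
32 → 31, 26, 30, 24, 23, 20, 19, 13, 16, 11 → 10
31 → 26, 30, 24, 23, 20, 19, 13, 16, 11 → 9
26 → 24, 23, 20, 19, 13, 16, 11 → 7
30 → 24, 23, 20, 19, 13, 16, 11 → 7
24 → 23, 20, 19, 13, 16, 11 → 6
23 → 20, 19, 13, 16, 11 → 5
20 → 19, 13, 16, 11 → 4
19 → 13, 16, 11 → 3
13 → 11 → 1
16 → 11 → 1
11 → none → 0
Sum: 10 + 9 + 7 + 7 + 6 + 5 + 4 + 3 + 1 + 1 + 0 = 53

53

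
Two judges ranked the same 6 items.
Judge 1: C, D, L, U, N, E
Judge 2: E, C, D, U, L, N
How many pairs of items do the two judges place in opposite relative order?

6

Assign each item its position (1..6) in the first ordering, then rewrite the second ordering as that position sequence:
positions: C→1, D→2, L→3, U→4, N→5, E→6
second ordering as positions: [6, 1, 2, 4, 3, 5]
Discordant pairs = inversions in this position sequence.
6: 1, 2, 4, 3, 5 → 5
1: 0
2: 0
4: 3 → 1
3: 0
5: 0
Total: 5 + 0 + 0 + 1 + 0 + 0 = 6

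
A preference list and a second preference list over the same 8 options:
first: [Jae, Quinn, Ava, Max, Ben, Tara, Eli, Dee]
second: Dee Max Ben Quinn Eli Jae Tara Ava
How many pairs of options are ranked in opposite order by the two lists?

Assign each item its position (1..8) in the first ordering, then rewrite the second ordering as that position sequence:
positions: Jae→1, Quinn→2, Ava→3, Max→4, Ben→5, Tara→6, Eli→7, Dee→8
second ordering as positions: [8, 4, 5, 2, 7, 1, 6, 3]
Discordant pairs = inversions in this position sequence.
8: 4, 5, 2, 7, 1, 6, 3 → 7
4: 2, 1, 3 → 3
5: 2, 1, 3 → 3
2: 1 → 1
7: 1, 6, 3 → 3
1: 0
6: 3 → 1
3: 0
Total: 7 + 3 + 3 + 1 + 3 + 0 + 1 + 0 = 18

18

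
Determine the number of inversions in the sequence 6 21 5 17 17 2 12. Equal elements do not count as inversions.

12

Listing every pair i<j with a[i]>a[j] (using 0-based positions):
(0,2): 6 > 5
(0,5): 6 > 2
(1,2): 21 > 5
(1,3): 21 > 17
(1,4): 21 > 17
(1,5): 21 > 2
(1,6): 21 > 12
(2,5): 5 > 2
(3,5): 17 > 2
(3,6): 17 > 12
(4,5): 17 > 2
(4,6): 17 > 12
That's 12 pairs.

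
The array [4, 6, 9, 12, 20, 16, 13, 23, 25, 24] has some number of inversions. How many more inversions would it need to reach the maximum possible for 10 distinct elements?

Maximum inversions for 10 distinct elements is C(10, 2) = 10·9/2 = 45.
Current inversions — for each element, count later smaller elements:
4: 0
6: 0
9: 0
12: 0
20: 2
16: 1
13: 0
23: 0
25: 1
24: 0
Current total: 0 + 0 + 0 + 0 + 2 + 1 + 0 + 0 + 1 + 0 = 4
Shortfall: 45 − 4 = 41

41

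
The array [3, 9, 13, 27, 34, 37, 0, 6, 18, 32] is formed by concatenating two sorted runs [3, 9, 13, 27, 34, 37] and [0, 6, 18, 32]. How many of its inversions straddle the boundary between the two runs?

There are 16 split inversions.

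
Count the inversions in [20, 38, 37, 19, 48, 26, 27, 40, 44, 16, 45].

Element-by-element contributions:
20 → 19, 16 → 2
38 → 37, 19, 26, 27, 16 → 5
37 → 19, 26, 27, 16 → 4
19 → 16 → 1
48 → 26, 27, 40, 44, 16, 45 → 6
26 → 16 → 1
27 → 16 → 1
40 → 16 → 1
44 → 16 → 1
16 → none → 0
45 → none → 0
Sum: 2 + 5 + 4 + 1 + 6 + 1 + 1 + 1 + 1 + 0 + 0 = 22

22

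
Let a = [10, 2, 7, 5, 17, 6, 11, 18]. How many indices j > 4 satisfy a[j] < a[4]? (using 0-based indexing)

The element at index 4 is 17.
Elements after it: 6, 11, 18
Those smaller than 17: 6, 11

2 such elements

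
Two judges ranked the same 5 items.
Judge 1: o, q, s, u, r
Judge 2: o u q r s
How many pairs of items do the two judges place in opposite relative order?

3 discordant pairs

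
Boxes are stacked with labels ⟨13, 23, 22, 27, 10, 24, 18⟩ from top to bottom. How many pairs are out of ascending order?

There are 10 out-of-order pairs.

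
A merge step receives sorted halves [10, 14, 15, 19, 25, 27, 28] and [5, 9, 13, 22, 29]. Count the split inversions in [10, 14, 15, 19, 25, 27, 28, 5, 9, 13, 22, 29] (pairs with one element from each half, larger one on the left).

23 cross-inversions

Take each right-half value and tally the left-half values above it:
r = 5: 10, 14, 15, 19, 25, 27, 28 → 7
r = 9: 10, 14, 15, 19, 25, 27, 28 → 7
r = 13: 14, 15, 19, 25, 27, 28 → 6
r = 22: 25, 27, 28 → 3
r = 29: none → 0
Cross-inversions: 7 + 7 + 6 + 3 + 0 = 23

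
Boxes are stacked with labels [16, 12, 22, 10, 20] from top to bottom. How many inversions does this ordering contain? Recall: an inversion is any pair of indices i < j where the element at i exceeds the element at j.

5

Out-of-order index pairs (1-indexed):
(1,2): 16 > 12
(1,4): 16 > 10
(2,4): 12 > 10
(3,4): 22 > 10
(3,5): 22 > 20
That's 5 pairs.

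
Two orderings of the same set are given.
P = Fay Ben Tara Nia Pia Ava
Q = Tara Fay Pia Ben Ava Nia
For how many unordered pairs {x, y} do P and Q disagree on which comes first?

Assign each item its position (1..6) in the first ordering, then rewrite the second ordering as that position sequence:
positions: Fay→1, Ben→2, Tara→3, Nia→4, Pia→5, Ava→6
second ordering as positions: [3, 1, 5, 2, 6, 4]
Discordant pairs = inversions in this position sequence.
3: 1, 2 → 2
1: 0
5: 2, 4 → 2
2: 0
6: 4 → 1
4: 0
Total: 2 + 0 + 2 + 0 + 1 + 0 = 5

There are 5 disagreeing pairs.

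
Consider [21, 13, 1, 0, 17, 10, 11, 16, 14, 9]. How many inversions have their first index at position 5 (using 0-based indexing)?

1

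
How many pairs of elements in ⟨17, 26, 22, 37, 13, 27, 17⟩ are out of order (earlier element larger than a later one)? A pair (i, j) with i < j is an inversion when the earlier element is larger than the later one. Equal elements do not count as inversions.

10 out-of-order pairs

Out-of-order index pairs (0-indexed):
(0,4): 17 > 13
(1,2): 26 > 22
(1,4): 26 > 13
(1,6): 26 > 17
(2,4): 22 > 13
(2,6): 22 > 17
(3,4): 37 > 13
(3,5): 37 > 27
(3,6): 37 > 17
(5,6): 27 > 17
That's 10 pairs.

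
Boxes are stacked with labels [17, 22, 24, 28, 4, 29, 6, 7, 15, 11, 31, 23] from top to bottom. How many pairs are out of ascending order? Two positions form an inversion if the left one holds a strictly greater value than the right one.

For each element, count later entries that are smaller:
17 → 4, 6, 7, 15, 11 → 5
22 → 4, 6, 7, 15, 11 → 5
24 → 4, 6, 7, 15, 11, 23 → 6
28 → 4, 6, 7, 15, 11, 23 → 6
4 → none → 0
29 → 6, 7, 15, 11, 23 → 5
6 → none → 0
7 → none → 0
15 → 11 → 1
11 → none → 0
31 → 23 → 1
23 → none → 0
Sum: 5 + 5 + 6 + 6 + 0 + 5 + 0 + 0 + 1 + 0 + 1 + 0 = 29

29 inversions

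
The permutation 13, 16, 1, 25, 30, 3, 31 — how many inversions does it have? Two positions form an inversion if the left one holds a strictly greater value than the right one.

Listing every pair i<j with a[i]>a[j] (using 0-based positions):
(0,2): 13 > 1
(0,5): 13 > 3
(1,2): 16 > 1
(1,5): 16 > 3
(3,5): 25 > 3
(4,5): 30 > 3
That's 6 pairs.

6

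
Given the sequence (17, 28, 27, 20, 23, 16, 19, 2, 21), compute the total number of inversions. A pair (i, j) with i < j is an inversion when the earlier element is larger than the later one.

24 inversions

For each element, count later entries that are smaller:
17 → 16, 2 → 2
28 → 27, 20, 23, 16, 19, 2, 21 → 7
27 → 20, 23, 16, 19, 2, 21 → 6
20 → 16, 19, 2 → 3
23 → 16, 19, 2, 21 → 4
16 → 2 → 1
19 → 2 → 1
2 → none → 0
21 → none → 0
Sum: 2 + 7 + 6 + 3 + 4 + 1 + 1 + 0 + 0 = 24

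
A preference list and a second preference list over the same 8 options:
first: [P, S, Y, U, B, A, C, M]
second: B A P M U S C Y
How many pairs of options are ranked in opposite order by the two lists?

There are 15 pairs.

Assign each item its position (1..8) in the first ordering, then rewrite the second ordering as that position sequence:
positions: P→1, S→2, Y→3, U→4, B→5, A→6, C→7, M→8
second ordering as positions: [5, 6, 1, 8, 4, 2, 7, 3]
Discordant pairs = inversions in this position sequence.
5: 1, 4, 2, 3 → 4
6: 1, 4, 2, 3 → 4
1: 0
8: 4, 2, 7, 3 → 4
4: 2, 3 → 2
2: 0
7: 3 → 1
3: 0
Total: 4 + 4 + 0 + 4 + 2 + 0 + 1 + 0 = 15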